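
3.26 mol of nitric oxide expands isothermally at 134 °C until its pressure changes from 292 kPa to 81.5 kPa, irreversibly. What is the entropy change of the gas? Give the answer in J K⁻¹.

ΔS_gas = 34.6 J/K

Entropy is a state function, so ΔS_gas depends only on the end states.
For an isothermal ideal gas ΔS_gas = nR ln(P₁/P₂) = 3.26 × 8.314 × ln(292/81.5) = 34.6 J/K.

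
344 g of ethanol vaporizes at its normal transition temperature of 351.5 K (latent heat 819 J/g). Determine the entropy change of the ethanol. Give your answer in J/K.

ΔS = 802 J/K

Heat absorbed by the substance: Q = mL = 344 × 819 = 281736 J.
At constant T, ΔS = Q_rev/T = 281736 / 351.5 = 802 J/K.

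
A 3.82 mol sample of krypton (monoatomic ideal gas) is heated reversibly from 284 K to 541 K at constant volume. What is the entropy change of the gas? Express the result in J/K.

ΔS = 30.7 J/K

At constant volume, ΔS = nC_V ln(T₂/T₁) with C_V = 3R/2 = 12.47 J mol⁻¹ K⁻¹.
ΔS = 3.82 × 12.47 × ln(541/284) = 30.7 J/K.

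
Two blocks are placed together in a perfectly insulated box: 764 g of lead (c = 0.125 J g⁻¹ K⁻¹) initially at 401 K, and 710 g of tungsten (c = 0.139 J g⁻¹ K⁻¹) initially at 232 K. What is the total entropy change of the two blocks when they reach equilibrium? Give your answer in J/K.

Energy balance: T_f = (m₁c₁T₁ + m₂c₂T₂)/(m₁c₁ + m₂c₂) = 315.11 K.
ΔS₁ = m₁c₁ ln(T_f/T₁) = 95.5 × ln(315.11/401) = -23.02 J/K.
ΔS₂ = m₂c₂ ln(T_f/T₂) = 98.69 × ln(315.11/232) = 30.22 J/K.
ΔS_total = -23.02 + 30.22 = 7.2 J/K.

ΔS_total = 7.2 J/K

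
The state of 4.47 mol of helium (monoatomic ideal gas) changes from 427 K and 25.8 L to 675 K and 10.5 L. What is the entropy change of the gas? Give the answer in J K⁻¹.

ΔS = -7.88 J/K

Entropy is a state function: ΔS = nC_V ln(T₂/T₁) + nR ln(V₂/V₁), with C_V = 3R/2 = 12.47 J mol⁻¹ K⁻¹ for a monoatomic ideal gas.
ΔS = 4.47 × [12.47 × ln(675/427) + 8.314 × ln(10.5/25.8)] = -7.88 J/K.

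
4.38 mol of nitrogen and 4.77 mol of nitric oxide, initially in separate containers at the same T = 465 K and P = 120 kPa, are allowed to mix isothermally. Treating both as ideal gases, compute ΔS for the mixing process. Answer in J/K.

Mole fractions: x_A = 4.38/9.15 = 0.479, x_B = 0.521.
ΔS_mix = −R(n_A ln x_A + n_B ln x_B) = −8.314 × (4.38 ln 0.479 + 4.77 ln 0.521) = 52.7 J/K.

ΔS_mix = 52.7 J/K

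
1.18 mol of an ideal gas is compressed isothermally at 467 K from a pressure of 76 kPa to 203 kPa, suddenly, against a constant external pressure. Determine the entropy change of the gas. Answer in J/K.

ΔS_gas = -9.64 J/K

Entropy is a state function, so ΔS_gas depends only on the end states.
For an isothermal ideal gas ΔS_gas = nR ln(P₁/P₂) = 1.18 × 8.314 × ln(76/203) = -9.64 J/K.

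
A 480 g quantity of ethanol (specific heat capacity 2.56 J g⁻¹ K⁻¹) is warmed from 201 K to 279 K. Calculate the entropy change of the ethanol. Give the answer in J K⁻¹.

ΔS = 403 J/K

ΔS = ∫dQ_rev/T = m c ln(T₂/T₁) = 480 × 2.56 × ln(279/201) = 403 J/K.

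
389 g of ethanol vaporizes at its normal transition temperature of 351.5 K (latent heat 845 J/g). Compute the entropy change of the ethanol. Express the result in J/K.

ΔS = 935 J/K

Heat absorbed by the substance: Q = mL = 389 × 845 = 328705 J.
At constant T, ΔS = Q_rev/T = 328705 / 351.5 = 935 J/K.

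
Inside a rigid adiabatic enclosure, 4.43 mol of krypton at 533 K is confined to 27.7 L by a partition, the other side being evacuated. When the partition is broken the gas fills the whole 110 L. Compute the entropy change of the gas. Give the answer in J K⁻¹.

ΔS_gas = 50.8 J/K

For an ideal gas in free expansion Q = 0 and W = 0, so T is unchanged.
Entropy is a state function; using a reversible isothermal path, ΔS_gas = nR ln(V₂/V₁) = 4.43 × 8.314 × ln(110/27.7) = 50.8 J/K.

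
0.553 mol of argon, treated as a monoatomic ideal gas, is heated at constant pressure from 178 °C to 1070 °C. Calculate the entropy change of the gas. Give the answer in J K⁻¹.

In kelvin: T₁ = 451.15 K, T₂ = 1343.15 K. At constant pressure, ΔS = nC_p ln(T₂/T₁) with C_p = 5R/2 = 20.79 J mol⁻¹ K⁻¹.
ΔS = 0.553 × 20.79 × ln(1343.15/451.15) = 12.5 J/K.

ΔS = 12.5 J/K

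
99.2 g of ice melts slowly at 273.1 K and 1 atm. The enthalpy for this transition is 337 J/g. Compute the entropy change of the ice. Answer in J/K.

ΔS = 122 J/K

Heat absorbed by the substance: Q = mL = 99.2 × 337 = 33430.4 J.
At constant T, ΔS = Q_rev/T = 33430.4 / 273.1 = 122 J/K.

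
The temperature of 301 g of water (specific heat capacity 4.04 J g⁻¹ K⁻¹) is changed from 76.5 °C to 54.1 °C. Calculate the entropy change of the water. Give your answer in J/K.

ΔS = -80.5 J/K

In kelvin: T₁ = 349.65 K, T₂ = 327.25 K. ΔS = ∫dQ_rev/T = m c ln(T₂/T₁) = 301 × 4.04 × ln(327.25/349.65) = -80.5 J/K.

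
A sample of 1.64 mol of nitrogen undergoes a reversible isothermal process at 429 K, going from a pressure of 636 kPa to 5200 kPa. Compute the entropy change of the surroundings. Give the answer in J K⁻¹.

ΔS_surr = 28.6 J/K

For an isothermal ideal gas ΔS_gas = nR ln(P₁/P₂) = 1.64 × 8.314 × ln(636/5200) = -28.6 J/K.
The process is reversible, so ΔS_surr = −ΔS_gas = 28.6 J/K and ΔS_universe = 0.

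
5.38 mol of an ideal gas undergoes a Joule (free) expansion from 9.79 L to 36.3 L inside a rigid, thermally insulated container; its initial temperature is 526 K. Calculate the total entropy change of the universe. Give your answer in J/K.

ΔS_universe = 58.6 J/K

No heat is exchanged and no work is done, so the ideal-gas temperature stays constant.
Entropy is a state function; using a reversible isothermal path, ΔS_gas = nR ln(V₂/V₁) = 5.38 × 8.314 × ln(36.3/9.79) = 58.6 J/K.
The insulated surroundings exchange no heat, so ΔS_surr = 0 and ΔS_universe = ΔS_gas.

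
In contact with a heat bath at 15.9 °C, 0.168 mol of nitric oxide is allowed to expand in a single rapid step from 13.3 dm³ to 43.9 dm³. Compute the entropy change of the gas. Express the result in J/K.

ΔS_gas = 1.67 J/K

Entropy is a state function, so ΔS_gas depends only on the end states.
For an isothermal ideal gas ΔS_gas = nR ln(V₂/V₁) = 0.168 × 8.314 × ln(43.9/13.3) = 1.67 J/K.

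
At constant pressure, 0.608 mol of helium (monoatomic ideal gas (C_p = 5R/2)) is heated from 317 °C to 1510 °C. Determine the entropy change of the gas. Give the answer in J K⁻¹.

In kelvin: T₁ = 590.15 K, T₂ = 1783.15 K. At constant pressure, ΔS = nC_p ln(T₂/T₁) with C_p = 5R/2 = 20.79 J mol⁻¹ K⁻¹.
ΔS = 0.608 × 20.79 × ln(1783.15/590.15) = 14 J/K.

ΔS = 14 J/K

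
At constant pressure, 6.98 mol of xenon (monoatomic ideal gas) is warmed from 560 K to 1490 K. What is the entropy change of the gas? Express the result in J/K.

ΔS = 142 J/K

At constant pressure, ΔS = nC_p ln(T₂/T₁) with C_p = 5R/2 = 20.79 J mol⁻¹ K⁻¹.
ΔS = 6.98 × 20.79 × ln(1490/560) = 142 J/K.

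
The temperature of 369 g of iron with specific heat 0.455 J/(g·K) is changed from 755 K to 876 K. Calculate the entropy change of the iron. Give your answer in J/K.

ΔS = 25 J/K

ΔS = ∫dQ_rev/T = m c ln(T₂/T₁) = 369 × 0.455 × ln(876/755) = 25 J/K.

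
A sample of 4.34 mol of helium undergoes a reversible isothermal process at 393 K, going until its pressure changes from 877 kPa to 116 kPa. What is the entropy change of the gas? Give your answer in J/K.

For an isothermal ideal gas ΔS_gas = nR ln(P₁/P₂) = 4.34 × 8.314 × ln(877/116) = 73 J/K.

ΔS_gas = 73 J/K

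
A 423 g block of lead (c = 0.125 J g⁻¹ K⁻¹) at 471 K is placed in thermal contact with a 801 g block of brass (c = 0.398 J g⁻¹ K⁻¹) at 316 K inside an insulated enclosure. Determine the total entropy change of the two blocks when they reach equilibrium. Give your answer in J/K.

ΔS_total = 3.97 J/K

Energy balance: T_f = (m₁c₁T₁ + m₂c₂T₂)/(m₁c₁ + m₂c₂) = 338.05 K.
ΔS₁ = m₁c₁ ln(T_f/T₁) = 52.875 × ln(338.05/471) = -17.537 J/K.
ΔS₂ = m₂c₂ ln(T_f/T₂) = 318.798 × ln(338.05/316) = 21.504 J/K.
ΔS_total = -17.537 + 21.504 = 3.97 J/K.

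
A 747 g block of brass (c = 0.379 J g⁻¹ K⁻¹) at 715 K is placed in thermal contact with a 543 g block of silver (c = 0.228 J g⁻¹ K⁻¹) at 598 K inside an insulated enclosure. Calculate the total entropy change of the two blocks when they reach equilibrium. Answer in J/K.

ΔS_total = 1.34 J/K

Energy balance: T_f = (m₁c₁T₁ + m₂c₂T₂)/(m₁c₁ + m₂c₂) = 679.4 K.
ΔS₁ = m₁c₁ ln(T_f/T₁) = 283.113 × ln(679.4/715) = -14.46 J/K.
ΔS₂ = m₂c₂ ln(T_f/T₂) = 123.804 × ln(679.4/598) = 15.8 J/K.
ΔS_total = -14.46 + 15.8 = 1.34 J/K.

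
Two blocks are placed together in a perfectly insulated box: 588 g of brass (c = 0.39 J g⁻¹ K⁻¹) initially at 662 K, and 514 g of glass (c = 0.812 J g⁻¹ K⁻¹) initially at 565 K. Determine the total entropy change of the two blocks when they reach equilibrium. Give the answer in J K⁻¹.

Energy balance: T_f = (m₁c₁T₁ + m₂c₂T₂)/(m₁c₁ + m₂c₂) = 599.4 K.
ΔS₁ = m₁c₁ ln(T_f/T₁) = 229.32 × ln(599.4/662) = -22.781 J/K.
ΔS₂ = m₂c₂ ln(T_f/T₂) = 417.368 × ln(599.4/565) = 24.6657 J/K.
ΔS_total = -22.781 + 24.6657 = 1.88 J/K.

ΔS_total = 1.88 J/K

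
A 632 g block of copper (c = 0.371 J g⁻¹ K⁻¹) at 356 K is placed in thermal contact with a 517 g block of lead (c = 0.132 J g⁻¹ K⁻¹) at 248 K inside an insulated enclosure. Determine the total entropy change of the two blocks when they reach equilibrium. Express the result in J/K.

Energy balance: T_f = (m₁c₁T₁ + m₂c₂T₂)/(m₁c₁ + m₂c₂) = 331.65 K.
ΔS₁ = m₁c₁ ln(T_f/T₁) = 234.472 × ln(331.65/356) = -16.61 J/K.
ΔS₂ = m₂c₂ ln(T_f/T₂) = 68.244 × ln(331.65/248) = 19.84 J/K.
ΔS_total = -16.61 + 19.84 = 3.23 J/K.

ΔS_total = 3.23 J/K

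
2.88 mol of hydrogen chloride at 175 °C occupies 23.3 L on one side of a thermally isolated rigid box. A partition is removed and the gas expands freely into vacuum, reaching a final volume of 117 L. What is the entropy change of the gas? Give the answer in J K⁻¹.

ΔS_gas = 38.6 J/K

For an ideal gas in free expansion Q = 0 and W = 0, so T is unchanged.
Entropy is a state function; using a reversible isothermal path, ΔS_gas = nR ln(V₂/V₁) = 2.88 × 8.314 × ln(117/23.3) = 38.6 J/K.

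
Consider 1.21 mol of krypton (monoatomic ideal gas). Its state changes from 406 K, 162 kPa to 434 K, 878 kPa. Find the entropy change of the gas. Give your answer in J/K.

ΔS = -15.3 J/K

ΔS = nC_p ln(T₂/T₁) − nR ln(P₂/P₁), with C_p = 5R/2 = 20.79 J mol⁻¹ K⁻¹ for a monoatomic ideal gas.
ΔS = 1.21 × [20.79 × ln(434/406) − 8.314 × ln(878/162)] = -15.3 J/K.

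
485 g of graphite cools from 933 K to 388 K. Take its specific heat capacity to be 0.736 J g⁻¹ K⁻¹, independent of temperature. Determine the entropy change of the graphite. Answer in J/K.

ΔS = ∫dQ_rev/T = m c ln(T₂/T₁) = 485 × 0.736 × ln(388/933) = -313 J/K.

ΔS = -313 J/K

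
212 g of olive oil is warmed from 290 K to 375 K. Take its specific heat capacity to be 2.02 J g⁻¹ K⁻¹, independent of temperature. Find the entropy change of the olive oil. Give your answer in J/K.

ΔS = ∫dQ_rev/T = m c ln(T₂/T₁) = 212 × 2.02 × ln(375/290) = 110 J/K.

ΔS = 110 J/K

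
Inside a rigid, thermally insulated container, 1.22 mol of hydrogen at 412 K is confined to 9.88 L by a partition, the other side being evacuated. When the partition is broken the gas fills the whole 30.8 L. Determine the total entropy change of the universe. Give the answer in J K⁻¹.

For an ideal gas in free expansion Q = 0 and W = 0, so T is unchanged.
Entropy is a state function; using a reversible isothermal path, ΔS_gas = nR ln(V₂/V₁) = 1.22 × 8.314 × ln(30.8/9.88) = 11.5 J/K.
The insulated surroundings exchange no heat, so ΔS_surr = 0 and ΔS_universe = ΔS_gas.

ΔS_universe = 11.5 J/K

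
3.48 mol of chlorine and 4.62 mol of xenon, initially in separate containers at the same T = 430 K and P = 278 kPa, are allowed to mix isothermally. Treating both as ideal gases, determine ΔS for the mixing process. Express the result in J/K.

Mole fractions: x_A = 3.48/8.1 = 0.43, x_B = 0.57.
ΔS_mix = −R(n_A ln x_A + n_B ln x_B) = −8.314 × (3.48 ln 0.43 + 4.62 ln 0.57) = 46 J/K.

ΔS_mix = 46 J/K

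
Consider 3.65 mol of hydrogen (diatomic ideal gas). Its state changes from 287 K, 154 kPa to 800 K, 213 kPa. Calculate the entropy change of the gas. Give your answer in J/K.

ΔS = nC_p ln(T₂/T₁) − nR ln(P₂/P₁), with C_p = 7R/2 = 29.1 J mol⁻¹ K⁻¹ for a diatomic ideal gas.
ΔS = 3.65 × [29.1 × ln(800/287) − 8.314 × ln(213/154)] = 99 J/K.

ΔS = 99 J/K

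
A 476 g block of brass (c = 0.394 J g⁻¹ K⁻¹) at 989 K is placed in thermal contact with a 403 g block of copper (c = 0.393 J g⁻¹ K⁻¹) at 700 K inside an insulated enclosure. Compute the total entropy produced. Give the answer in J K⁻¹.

ΔS_total = 5.05 J/K

Energy balance: T_f = (m₁c₁T₁ + m₂c₂T₂)/(m₁c₁ + m₂c₂) = 856.68 K.
ΔS₁ = m₁c₁ ln(T_f/T₁) = 187.544 × ln(856.68/989) = -26.94 J/K.
ΔS₂ = m₂c₂ ln(T_f/T₂) = 158.379 × ln(856.68/700) = 31.99 J/K.
ΔS_total = -26.94 + 31.99 = 5.05 J/K.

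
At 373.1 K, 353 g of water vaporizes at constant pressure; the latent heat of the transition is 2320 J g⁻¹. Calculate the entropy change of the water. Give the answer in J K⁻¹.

ΔS = 2200 J/K

Heat absorbed by the substance: Q = mL = 353 × 2320 = 818960 J.
At constant T, ΔS = Q_rev/T = 818960 / 373.1 = 2200 J/K.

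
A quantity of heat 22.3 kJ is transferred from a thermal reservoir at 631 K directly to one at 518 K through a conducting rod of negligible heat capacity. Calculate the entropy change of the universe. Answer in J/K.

ΔS_hot = −Q/T_H = −22300/631 = -35.34 J/K and ΔS_cold = +Q/T_C = 22300/518 = 43.05 J/K.
ΔS_total = -35.34 + 43.05 = 7.71 J/K, positive as the second law requires.

ΔS_total = 7.71 J/K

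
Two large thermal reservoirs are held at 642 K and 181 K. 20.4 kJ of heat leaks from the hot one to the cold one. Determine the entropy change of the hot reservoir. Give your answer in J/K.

ΔS_hot = -31.8 J/K

The hot reservoir loses heat Q, so ΔS_hot = −Q/T_H = −20400/642 = -31.8 J/K.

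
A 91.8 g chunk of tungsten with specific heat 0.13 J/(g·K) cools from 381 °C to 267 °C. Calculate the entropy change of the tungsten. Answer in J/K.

In kelvin: T₁ = 654.15 K, T₂ = 540.15 K. ΔS = ∫dQ_rev/T = m c ln(T₂/T₁) = 91.8 × 0.13 × ln(540.15/654.15) = -2.29 J/K.

ΔS = -2.29 J/K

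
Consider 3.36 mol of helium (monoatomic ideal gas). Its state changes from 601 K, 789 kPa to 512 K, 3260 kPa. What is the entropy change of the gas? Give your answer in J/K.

ΔS = -50.8 J/K

ΔS = nC_p ln(T₂/T₁) − nR ln(P₂/P₁), with C_p = 5R/2 = 20.79 J mol⁻¹ K⁻¹ for a monoatomic ideal gas.
ΔS = 3.36 × [20.79 × ln(512/601) − 8.314 × ln(3260/789)] = -50.8 J/K.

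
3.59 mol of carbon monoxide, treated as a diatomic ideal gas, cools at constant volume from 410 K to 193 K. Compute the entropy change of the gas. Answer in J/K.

ΔS = -56.2 J/K

At constant volume, ΔS = nC_V ln(T₂/T₁) with C_V = 5R/2 = 20.79 J mol⁻¹ K⁻¹.
ΔS = 3.59 × 20.79 × ln(193/410) = -56.2 J/K.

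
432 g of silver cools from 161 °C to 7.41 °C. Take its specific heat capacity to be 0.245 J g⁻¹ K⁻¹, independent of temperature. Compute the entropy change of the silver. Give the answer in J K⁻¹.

In kelvin: T₁ = 434.15 K, T₂ = 280.56 K. ΔS = ∫dQ_rev/T = m c ln(T₂/T₁) = 432 × 0.245 × ln(280.56/434.15) = -46.2 J/K.

ΔS = -46.2 J/K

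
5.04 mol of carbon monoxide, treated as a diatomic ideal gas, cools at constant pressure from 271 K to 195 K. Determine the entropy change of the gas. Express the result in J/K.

ΔS = -48.3 J/K

At constant pressure, ΔS = nC_p ln(T₂/T₁) with C_p = 7R/2 = 29.1 J mol⁻¹ K⁻¹.
ΔS = 5.04 × 29.1 × ln(195/271) = -48.3 J/K.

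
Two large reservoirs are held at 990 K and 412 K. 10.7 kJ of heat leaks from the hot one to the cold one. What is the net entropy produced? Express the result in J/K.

ΔS_total = 15.2 J/K

ΔS_hot = −Q/T_H = −10700/990 = -10.81 J/K and ΔS_cold = +Q/T_C = 10700/412 = 25.97 J/K.
ΔS_total = -10.81 + 25.97 = 15.2 J/K, positive as the second law requires.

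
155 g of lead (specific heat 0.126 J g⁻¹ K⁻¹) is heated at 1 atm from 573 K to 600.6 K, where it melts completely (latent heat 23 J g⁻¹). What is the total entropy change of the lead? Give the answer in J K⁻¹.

ΔS = 6.85 J/K

Warming step: ΔS₁ = m c ln(T_tr/T_i) = 155 × 0.126 × ln(600.6/573) = 0.9188 J/K.
Phase change: ΔS₂ = +mL/T_tr = 155 × 23 / 600.6 = 5.936 J/K.
ΔS_total = (0.9188) + (5.936) = 6.85 J/K.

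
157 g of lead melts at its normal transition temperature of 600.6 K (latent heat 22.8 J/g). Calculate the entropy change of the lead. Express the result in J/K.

ΔS = 5.96 J/K

Heat absorbed by the substance: Q = mL = 157 × 22.8 = 3579.6 J.
At constant T, ΔS = Q_rev/T = 3579.6 / 600.6 = 5.96 J/K.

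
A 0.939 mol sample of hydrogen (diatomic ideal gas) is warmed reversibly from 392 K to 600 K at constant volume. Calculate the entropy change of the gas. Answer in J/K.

At constant volume, ΔS = nC_V ln(T₂/T₁) with C_V = 5R/2 = 20.79 J mol⁻¹ K⁻¹.
ΔS = 0.939 × 20.79 × ln(600/392) = 8.31 J/K.

ΔS = 8.31 J/K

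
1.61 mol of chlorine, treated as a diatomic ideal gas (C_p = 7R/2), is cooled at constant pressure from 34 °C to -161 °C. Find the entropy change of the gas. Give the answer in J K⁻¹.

ΔS = -47.2 J/K

In kelvin: T₁ = 307.15 K, T₂ = 112.15 K. At constant pressure, ΔS = nC_p ln(T₂/T₁) with C_p = 7R/2 = 29.1 J mol⁻¹ K⁻¹.
ΔS = 1.61 × 29.1 × ln(112.15/307.15) = -47.2 J/K.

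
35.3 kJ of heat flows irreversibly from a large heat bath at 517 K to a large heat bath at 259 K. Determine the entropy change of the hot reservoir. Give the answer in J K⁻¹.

ΔS_hot = -68.3 J/K

The hot reservoir loses heat Q, so ΔS_hot = −Q/T_H = −35300/517 = -68.3 J/K.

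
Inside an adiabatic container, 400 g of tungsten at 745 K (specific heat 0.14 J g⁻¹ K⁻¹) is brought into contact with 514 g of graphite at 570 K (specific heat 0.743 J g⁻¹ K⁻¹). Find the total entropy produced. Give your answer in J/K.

ΔS_total = 1.87 J/K

Energy balance: T_f = (m₁c₁T₁ + m₂c₂T₂)/(m₁c₁ + m₂c₂) = 592.38 K.
ΔS₁ = m₁c₁ ln(T_f/T₁) = 56 × ln(592.38/745) = -12.84 J/K.
ΔS₂ = m₂c₂ ln(T_f/T₂) = 381.902 × ln(592.38/570) = 14.71 J/K.
ΔS_total = -12.84 + 14.71 = 1.87 J/K.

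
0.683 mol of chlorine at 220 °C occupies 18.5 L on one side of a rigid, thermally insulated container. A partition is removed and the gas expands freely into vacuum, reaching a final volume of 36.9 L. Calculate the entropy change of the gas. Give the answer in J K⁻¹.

For an ideal gas in free expansion Q = 0 and W = 0, so T is unchanged.
Entropy is a state function; using a reversible isothermal path, ΔS_gas = nR ln(V₂/V₁) = 0.683 × 8.314 × ln(36.9/18.5) = 3.92 J/K.

ΔS_gas = 3.92 J/K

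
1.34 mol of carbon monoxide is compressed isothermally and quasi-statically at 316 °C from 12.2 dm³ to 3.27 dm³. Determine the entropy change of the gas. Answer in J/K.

For an isothermal ideal gas ΔS_gas = nR ln(V₂/V₁) = 1.34 × 8.314 × ln(3.27/12.2) = -14.7 J/K.

ΔS_gas = -14.7 J/K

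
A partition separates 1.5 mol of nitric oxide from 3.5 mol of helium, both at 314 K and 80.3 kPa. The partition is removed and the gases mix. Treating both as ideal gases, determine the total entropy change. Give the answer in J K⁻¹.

Mole fractions: x_A = 1.5/5 = 0.3, x_B = 0.7.
ΔS_mix = −R(n_A ln x_A + n_B ln x_B) = −8.314 × (1.5 ln 0.3 + 3.5 ln 0.7) = 25.4 J/K.

ΔS_mix = 25.4 J/K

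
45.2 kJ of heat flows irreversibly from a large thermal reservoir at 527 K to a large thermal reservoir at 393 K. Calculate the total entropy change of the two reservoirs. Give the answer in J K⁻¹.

ΔS_hot = −Q/T_H = −45200/527 = -85.77 J/K and ΔS_cold = +Q/T_C = 45200/393 = 115 J/K.
ΔS_total = -85.77 + 115 = 29.2 J/K, positive as the second law requires.

ΔS_total = 29.2 J/K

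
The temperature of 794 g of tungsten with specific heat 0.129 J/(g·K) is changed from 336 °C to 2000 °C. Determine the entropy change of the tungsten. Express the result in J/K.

ΔS = 135 J/K

In kelvin: T₁ = 609.15 K, T₂ = 2273.15 K. ΔS = ∫dQ_rev/T = m c ln(T₂/T₁) = 794 × 0.129 × ln(2273.15/609.15) = 135 J/K.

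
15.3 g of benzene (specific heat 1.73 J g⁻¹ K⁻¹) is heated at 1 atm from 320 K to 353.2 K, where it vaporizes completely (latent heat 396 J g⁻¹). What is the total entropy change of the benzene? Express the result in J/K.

Warming step: ΔS₁ = m c ln(T_tr/T_i) = 15.3 × 1.73 × ln(353.2/320) = 2.613 J/K.
Phase change: ΔS₂ = +mL/T_tr = 15.3 × 396 / 353.2 = 17.15 J/K.
ΔS_total = (2.613) + (17.15) = 19.8 J/K.

ΔS = 19.8 J/K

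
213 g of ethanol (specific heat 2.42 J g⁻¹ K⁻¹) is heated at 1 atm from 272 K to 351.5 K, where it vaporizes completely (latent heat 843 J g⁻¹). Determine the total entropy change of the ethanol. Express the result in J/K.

ΔS = 643 J/K

Warming step: ΔS₁ = m c ln(T_tr/T_i) = 213 × 2.42 × ln(351.5/272) = 132.2 J/K.
Phase change: ΔS₂ = +mL/T_tr = 213 × 843 / 351.5 = 510.8 J/K.
ΔS_total = (132.2) + (510.8) = 643 J/K.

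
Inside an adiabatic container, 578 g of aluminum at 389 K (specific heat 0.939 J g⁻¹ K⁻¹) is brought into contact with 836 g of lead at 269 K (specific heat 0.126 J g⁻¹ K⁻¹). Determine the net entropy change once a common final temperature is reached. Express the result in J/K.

ΔS_total = 5.52 J/K

Energy balance: T_f = (m₁c₁T₁ + m₂c₂T₂)/(m₁c₁ + m₂c₂) = 369.5 K.
ΔS₁ = m₁c₁ ln(T_f/T₁) = 542.742 × ln(369.5/389) = -27.92 J/K.
ΔS₂ = m₂c₂ ln(T_f/T₂) = 105.336 × ln(369.5/269) = 33.44 J/K.
ΔS_total = -27.92 + 33.44 = 5.52 J/K.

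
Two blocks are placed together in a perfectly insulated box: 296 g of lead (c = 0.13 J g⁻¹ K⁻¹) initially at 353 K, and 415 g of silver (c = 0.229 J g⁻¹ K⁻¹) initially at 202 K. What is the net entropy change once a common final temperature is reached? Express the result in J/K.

Energy balance: T_f = (m₁c₁T₁ + m₂c₂T₂)/(m₁c₁ + m₂c₂) = 245.52 K.
ΔS₁ = m₁c₁ ln(T_f/T₁) = 38.48 × ln(245.52/353) = -13.97 J/K.
ΔS₂ = m₂c₂ ln(T_f/T₂) = 95.035 × ln(245.52/202) = 18.54 J/K.
ΔS_total = -13.97 + 18.54 = 4.57 J/K.

ΔS_total = 4.57 J/K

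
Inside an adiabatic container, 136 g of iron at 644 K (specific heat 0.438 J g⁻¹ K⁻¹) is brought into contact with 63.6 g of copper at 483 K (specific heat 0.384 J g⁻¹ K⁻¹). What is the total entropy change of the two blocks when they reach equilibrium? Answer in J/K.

Energy balance: T_f = (m₁c₁T₁ + m₂c₂T₂)/(m₁c₁ + m₂c₂) = 597.19 K.
ΔS₁ = m₁c₁ ln(T_f/T₁) = 59.568 × ln(597.19/644) = -4.496 J/K.
ΔS₂ = m₂c₂ ln(T_f/T₂) = 24.4224 × ln(597.19/483) = 5.183 J/K.
ΔS_total = -4.496 + 5.183 = 0.687 J/K.

ΔS_total = 0.687 J/K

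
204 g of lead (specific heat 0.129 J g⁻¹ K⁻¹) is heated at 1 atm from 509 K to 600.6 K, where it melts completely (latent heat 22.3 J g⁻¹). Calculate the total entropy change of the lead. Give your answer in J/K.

Warming step: ΔS₁ = m c ln(T_tr/T_i) = 204 × 0.129 × ln(600.6/509) = 4.355 J/K.
Phase change: ΔS₂ = +mL/T_tr = 204 × 22.3 / 600.6 = 7.574 J/K.
ΔS_total = (4.355) + (7.574) = 11.9 J/K.

ΔS = 11.9 J/K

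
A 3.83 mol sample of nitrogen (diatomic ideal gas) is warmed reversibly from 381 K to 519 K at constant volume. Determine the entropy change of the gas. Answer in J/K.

At constant volume, ΔS = nC_V ln(T₂/T₁) with C_V = 5R/2 = 20.79 J mol⁻¹ K⁻¹.
ΔS = 3.83 × 20.79 × ln(519/381) = 24.6 J/K.

ΔS = 24.6 J/K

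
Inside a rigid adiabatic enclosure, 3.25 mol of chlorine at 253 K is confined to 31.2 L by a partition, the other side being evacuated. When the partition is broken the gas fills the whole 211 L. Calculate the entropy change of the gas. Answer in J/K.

For an ideal gas in free expansion Q = 0 and W = 0, so T is unchanged.
Entropy is a state function; using a reversible isothermal path, ΔS_gas = nR ln(V₂/V₁) = 3.25 × 8.314 × ln(211/31.2) = 51.6 J/K.

ΔS_gas = 51.6 J/K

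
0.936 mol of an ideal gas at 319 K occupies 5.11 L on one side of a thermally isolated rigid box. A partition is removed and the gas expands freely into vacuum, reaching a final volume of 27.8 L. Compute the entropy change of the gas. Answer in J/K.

For an ideal gas in free expansion Q = 0 and W = 0, so T is unchanged.
Entropy is a state function; using a reversible isothermal path, ΔS_gas = nR ln(V₂/V₁) = 0.936 × 8.314 × ln(27.8/5.11) = 13.2 J/K.

ΔS_gas = 13.2 J/K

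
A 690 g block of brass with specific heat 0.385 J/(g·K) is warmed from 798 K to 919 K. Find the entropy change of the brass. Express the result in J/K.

ΔS = 37.5 J/K

ΔS = ∫dQ_rev/T = m c ln(T₂/T₁) = 690 × 0.385 × ln(919/798) = 37.5 J/K.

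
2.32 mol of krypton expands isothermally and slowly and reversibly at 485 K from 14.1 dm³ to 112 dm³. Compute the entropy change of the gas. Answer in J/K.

For an isothermal ideal gas ΔS_gas = nR ln(V₂/V₁) = 2.32 × 8.314 × ln(112/14.1) = 40 J/K.

ΔS_gas = 40 J/K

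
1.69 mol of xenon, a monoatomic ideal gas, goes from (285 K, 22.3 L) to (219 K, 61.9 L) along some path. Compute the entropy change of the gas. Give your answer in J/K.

Entropy is a state function: ΔS = nC_V ln(T₂/T₁) + nR ln(V₂/V₁), with C_V = 3R/2 = 12.47 J mol⁻¹ K⁻¹ for a monoatomic ideal gas.
ΔS = 1.69 × [12.47 × ln(219/285) + 8.314 × ln(61.9/22.3)] = 8.79 J/K.

ΔS = 8.79 J/K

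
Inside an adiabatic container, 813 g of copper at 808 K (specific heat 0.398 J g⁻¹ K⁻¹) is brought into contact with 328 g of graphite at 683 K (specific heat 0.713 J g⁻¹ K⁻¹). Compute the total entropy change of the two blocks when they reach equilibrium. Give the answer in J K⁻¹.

Energy balance: T_f = (m₁c₁T₁ + m₂c₂T₂)/(m₁c₁ + m₂c₂) = 755.56 K.
ΔS₁ = m₁c₁ ln(T_f/T₁) = 323.574 × ln(755.56/808) = -21.71 J/K.
ΔS₂ = m₂c₂ ln(T_f/T₂) = 233.864 × ln(755.56/683) = 23.61 J/K.
ΔS_total = -21.71 + 23.61 = 1.9 J/K.

ΔS_total = 1.9 J/K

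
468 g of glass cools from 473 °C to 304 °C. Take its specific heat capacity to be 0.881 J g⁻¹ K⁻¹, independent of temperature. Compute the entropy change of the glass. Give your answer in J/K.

In kelvin: T₁ = 746.15 K, T₂ = 577.15 K. ΔS = ∫dQ_rev/T = m c ln(T₂/T₁) = 468 × 0.881 × ln(577.15/746.15) = -106 J/K.

ΔS = -106 J/K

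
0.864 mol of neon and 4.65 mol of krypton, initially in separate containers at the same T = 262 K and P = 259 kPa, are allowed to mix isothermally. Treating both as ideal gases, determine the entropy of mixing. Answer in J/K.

Mole fractions: x_A = 0.864/5.51 = 0.157, x_B = 0.843.
ΔS_mix = −R(n_A ln x_A + n_B ln x_B) = −8.314 × (0.864 ln 0.157 + 4.65 ln 0.843) = 19.9 J/K.

ΔS_mix = 19.9 J/K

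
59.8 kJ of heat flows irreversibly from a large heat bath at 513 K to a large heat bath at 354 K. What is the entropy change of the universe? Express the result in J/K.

ΔS_hot = −Q/T_H = −59800/513 = -116.57 J/K and ΔS_cold = +Q/T_C = 59800/354 = 168.93 J/K.
ΔS_total = -116.57 + 168.93 = 52.4 J/K, positive as the second law requires.

ΔS_total = 52.4 J/K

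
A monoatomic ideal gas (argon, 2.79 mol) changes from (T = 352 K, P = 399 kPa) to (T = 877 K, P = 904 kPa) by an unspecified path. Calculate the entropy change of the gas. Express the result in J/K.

ΔS = 34 J/K

ΔS = nC_p ln(T₂/T₁) − nR ln(P₂/P₁), with C_p = 5R/2 = 20.79 J mol⁻¹ K⁻¹ for a monoatomic ideal gas.
ΔS = 2.79 × [20.79 × ln(877/352) − 8.314 × ln(904/399)] = 34 J/K.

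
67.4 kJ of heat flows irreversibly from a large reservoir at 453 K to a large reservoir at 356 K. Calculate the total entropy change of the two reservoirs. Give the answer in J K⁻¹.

ΔS_hot = −Q/T_H = −67400/453 = -148.8 J/K and ΔS_cold = +Q/T_C = 67400/356 = 189.3 J/K.
ΔS_total = -148.8 + 189.3 = 40.5 J/K, positive as the second law requires.

ΔS_total = 40.5 J/K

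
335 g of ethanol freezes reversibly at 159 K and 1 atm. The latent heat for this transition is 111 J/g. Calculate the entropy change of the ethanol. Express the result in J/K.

ΔS = -234 J/K

Heat released by the substance: Q = −mL = −335 × 111 = −37185 J.
At constant T, ΔS = Q_rev/T = −37185 / 159 = -234 J/K.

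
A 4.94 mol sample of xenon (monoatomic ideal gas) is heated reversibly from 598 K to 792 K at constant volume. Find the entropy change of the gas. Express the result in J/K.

ΔS = 17.3 J/K

At constant volume, ΔS = nC_V ln(T₂/T₁) with C_V = 3R/2 = 12.47 J mol⁻¹ K⁻¹.
ΔS = 4.94 × 12.47 × ln(792/598) = 17.3 J/K.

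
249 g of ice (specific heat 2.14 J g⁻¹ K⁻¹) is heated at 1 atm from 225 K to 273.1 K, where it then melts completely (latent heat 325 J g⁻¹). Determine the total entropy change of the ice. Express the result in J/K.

ΔS = 400 J/K

Warming step: ΔS₁ = m c ln(T_tr/T_i) = 249 × 2.14 × ln(273.1/225) = 103.2 J/K.
Phase change: ΔS₂ = +mL/T_tr = 249 × 325 / 273.1 = 296.3 J/K.
ΔS_total = (103.2) + (296.3) = 400 J/K.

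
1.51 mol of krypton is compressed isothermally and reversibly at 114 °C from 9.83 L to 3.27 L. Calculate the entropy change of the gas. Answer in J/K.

For an isothermal ideal gas ΔS_gas = nR ln(V₂/V₁) = 1.51 × 8.314 × ln(3.27/9.83) = -13.8 J/K.

ΔS_gas = -13.8 J/K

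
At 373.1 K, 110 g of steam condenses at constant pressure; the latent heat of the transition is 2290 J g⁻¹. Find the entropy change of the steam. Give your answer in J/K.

ΔS = -675 J/K

Heat released by the substance: Q = −mL = −110 × 2290 = −251900 J.
At constant T, ΔS = Q_rev/T = −251900 / 373.1 = -675 J/K.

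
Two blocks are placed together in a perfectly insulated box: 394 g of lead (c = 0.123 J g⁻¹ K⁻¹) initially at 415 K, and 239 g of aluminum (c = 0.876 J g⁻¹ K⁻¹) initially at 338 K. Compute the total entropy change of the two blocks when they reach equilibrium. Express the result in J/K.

ΔS_total = 0.864 J/K

Energy balance: T_f = (m₁c₁T₁ + m₂c₂T₂)/(m₁c₁ + m₂c₂) = 352.47 K.
ΔS₁ = m₁c₁ ln(T_f/T₁) = 48.462 × ln(352.47/415) = -7.914 J/K.
ΔS₂ = m₂c₂ ln(T_f/T₂) = 209.364 × ln(352.47/338) = 8.778 J/K.
ΔS_total = -7.914 + 8.778 = 0.864 J/K.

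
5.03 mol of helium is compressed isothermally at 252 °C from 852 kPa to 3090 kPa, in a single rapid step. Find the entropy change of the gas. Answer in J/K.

Entropy is a state function, so ΔS_gas depends only on the end states.
For an isothermal ideal gas ΔS_gas = nR ln(P₁/P₂) = 5.03 × 8.314 × ln(852/3090) = -53.9 J/K.

ΔS_gas = -53.9 J/K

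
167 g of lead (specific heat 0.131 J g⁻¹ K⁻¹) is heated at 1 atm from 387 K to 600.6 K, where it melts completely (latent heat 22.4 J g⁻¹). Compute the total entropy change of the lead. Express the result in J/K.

Warming step: ΔS₁ = m c ln(T_tr/T_i) = 167 × 0.131 × ln(600.6/387) = 9.615 J/K.
Phase change: ΔS₂ = +mL/T_tr = 167 × 22.4 / 600.6 = 6.228 J/K.
ΔS_total = (9.615) + (6.228) = 15.8 J/K.

ΔS = 15.8 J/K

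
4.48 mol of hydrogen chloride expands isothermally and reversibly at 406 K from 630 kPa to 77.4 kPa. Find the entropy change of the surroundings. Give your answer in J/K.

ΔS_surr = -78.1 J/K

For an isothermal ideal gas ΔS_gas = nR ln(P₁/P₂) = 4.48 × 8.314 × ln(630/77.4) = 78.1 J/K.
The process is reversible, so ΔS_surr = −ΔS_gas = -78.1 J/K and ΔS_universe = 0.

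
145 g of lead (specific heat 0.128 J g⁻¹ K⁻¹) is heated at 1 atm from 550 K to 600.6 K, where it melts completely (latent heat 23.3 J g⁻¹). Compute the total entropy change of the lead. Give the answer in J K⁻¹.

ΔS = 7.26 J/K

Warming step: ΔS₁ = m c ln(T_tr/T_i) = 145 × 0.128 × ln(600.6/550) = 1.633 J/K.
Phase change: ΔS₂ = +mL/T_tr = 145 × 23.3 / 600.6 = 5.625 J/K.
ΔS_total = (1.633) + (5.625) = 7.26 J/K.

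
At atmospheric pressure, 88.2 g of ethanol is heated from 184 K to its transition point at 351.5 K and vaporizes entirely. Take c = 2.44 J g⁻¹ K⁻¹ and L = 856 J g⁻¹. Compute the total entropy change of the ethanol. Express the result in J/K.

Warming step: ΔS₁ = m c ln(T_tr/T_i) = 88.2 × 2.44 × ln(351.5/184) = 139.3 J/K.
Phase change: ΔS₂ = +mL/T_tr = 88.2 × 856 / 351.5 = 214.8 J/K.
ΔS_total = (139.3) + (214.8) = 354 J/K.

ΔS = 354 J/K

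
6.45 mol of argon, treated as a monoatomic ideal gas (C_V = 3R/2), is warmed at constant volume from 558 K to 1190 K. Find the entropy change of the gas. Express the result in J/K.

ΔS = 60.9 J/K

At constant volume, ΔS = nC_V ln(T₂/T₁) with C_V = 3R/2 = 12.47 J mol⁻¹ K⁻¹.
ΔS = 6.45 × 12.47 × ln(1190/558) = 60.9 J/K.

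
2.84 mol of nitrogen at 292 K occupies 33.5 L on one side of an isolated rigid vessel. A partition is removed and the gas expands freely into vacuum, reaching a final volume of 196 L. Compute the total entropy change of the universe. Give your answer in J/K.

For an ideal gas in free expansion Q = 0 and W = 0, so T is unchanged.
Entropy is a state function; using a reversible isothermal path, ΔS_gas = nR ln(V₂/V₁) = 2.84 × 8.314 × ln(196/33.5) = 41.7 J/K.
The insulated surroundings exchange no heat, so ΔS_surr = 0 and ΔS_universe = ΔS_gas.

ΔS_universe = 41.7 J/K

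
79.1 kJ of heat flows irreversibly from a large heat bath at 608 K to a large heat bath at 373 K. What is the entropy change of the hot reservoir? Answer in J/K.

ΔS_hot = -130 J/K

The hot reservoir loses heat Q, so ΔS_hot = −Q/T_H = −79100/608 = -130 J/K.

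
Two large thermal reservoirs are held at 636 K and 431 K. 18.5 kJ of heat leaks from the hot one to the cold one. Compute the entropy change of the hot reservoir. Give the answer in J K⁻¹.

ΔS_hot = -29.1 J/K

The hot reservoir loses heat Q, so ΔS_hot = −Q/T_H = −18500/636 = -29.1 J/K.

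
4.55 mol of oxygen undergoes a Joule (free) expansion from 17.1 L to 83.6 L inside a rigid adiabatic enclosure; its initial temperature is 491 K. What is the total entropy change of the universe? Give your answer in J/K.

ΔS_universe = 60 J/K

No heat is exchanged and no work is done, so the ideal-gas temperature stays constant.
Entropy is a state function; using a reversible isothermal path, ΔS_gas = nR ln(V₂/V₁) = 4.55 × 8.314 × ln(83.6/17.1) = 60 J/K.
The insulated surroundings exchange no heat, so ΔS_surr = 0 and ΔS_universe = ΔS_gas.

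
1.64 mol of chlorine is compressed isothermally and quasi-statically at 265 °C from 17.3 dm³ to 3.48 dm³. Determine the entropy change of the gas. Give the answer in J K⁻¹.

ΔS_gas = -21.9 J/K

For an isothermal ideal gas ΔS_gas = nR ln(V₂/V₁) = 1.64 × 8.314 × ln(3.48/17.3) = -21.9 J/K.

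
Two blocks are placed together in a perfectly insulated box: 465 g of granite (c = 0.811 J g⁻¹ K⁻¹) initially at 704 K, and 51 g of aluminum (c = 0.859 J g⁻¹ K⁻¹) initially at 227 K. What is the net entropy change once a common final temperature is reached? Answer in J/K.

Energy balance: T_f = (m₁c₁T₁ + m₂c₂T₂)/(m₁c₁ + m₂c₂) = 654.35 K.
ΔS₁ = m₁c₁ ln(T_f/T₁) = 377.115 × ln(654.35/704) = -27.58 J/K.
ΔS₂ = m₂c₂ ln(T_f/T₂) = 43.809 × ln(654.35/227) = 46.38 J/K.
ΔS_total = -27.58 + 46.38 = 18.8 J/K.

ΔS_total = 18.8 J/K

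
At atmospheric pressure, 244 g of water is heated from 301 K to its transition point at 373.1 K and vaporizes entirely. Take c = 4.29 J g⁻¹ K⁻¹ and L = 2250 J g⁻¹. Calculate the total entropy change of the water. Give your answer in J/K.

Warming step: ΔS₁ = m c ln(T_tr/T_i) = 244 × 4.29 × ln(373.1/301) = 224.8 J/K.
Phase change: ΔS₂ = +mL/T_tr = 244 × 2250 / 373.1 = 1471 J/K.
ΔS_total = (224.8) + (1471) = 1700 J/K.

ΔS = 1700 J/K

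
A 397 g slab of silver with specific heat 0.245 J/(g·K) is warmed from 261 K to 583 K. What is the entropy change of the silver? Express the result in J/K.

ΔS = 78.2 J/K

ΔS = ∫dQ_rev/T = m c ln(T₂/T₁) = 397 × 0.245 × ln(583/261) = 78.2 J/K.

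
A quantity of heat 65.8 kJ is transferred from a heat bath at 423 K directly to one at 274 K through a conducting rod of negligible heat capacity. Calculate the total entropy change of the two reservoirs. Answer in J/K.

ΔS_hot = −Q/T_H = −65800/423 = -155.56 J/K and ΔS_cold = +Q/T_C = 65800/274 = 240.15 J/K.
ΔS_total = -155.56 + 240.15 = 84.6 J/K, positive as the second law requires.

ΔS_total = 84.6 J/K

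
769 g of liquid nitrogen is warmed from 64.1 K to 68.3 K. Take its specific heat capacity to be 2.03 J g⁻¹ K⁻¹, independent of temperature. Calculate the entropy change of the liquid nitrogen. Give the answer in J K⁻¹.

ΔS = ∫dQ_rev/T = m c ln(T₂/T₁) = 769 × 2.03 × ln(68.3/64.1) = 99.1 J/K.

ΔS = 99.1 J/K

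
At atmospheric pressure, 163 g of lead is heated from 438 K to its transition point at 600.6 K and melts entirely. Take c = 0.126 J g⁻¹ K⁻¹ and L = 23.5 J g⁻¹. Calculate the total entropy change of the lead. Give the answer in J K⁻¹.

ΔS = 12.9 J/K

Warming step: ΔS₁ = m c ln(T_tr/T_i) = 163 × 0.126 × ln(600.6/438) = 6.484 J/K.
Phase change: ΔS₂ = +mL/T_tr = 163 × 23.5 / 600.6 = 6.378 J/K.
ΔS_total = (6.484) + (6.378) = 12.9 J/K.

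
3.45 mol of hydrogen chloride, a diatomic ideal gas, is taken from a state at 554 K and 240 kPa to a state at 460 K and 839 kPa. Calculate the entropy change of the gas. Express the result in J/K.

ΔS = nC_p ln(T₂/T₁) − nR ln(P₂/P₁), with C_p = 7R/2 = 29.1 J mol⁻¹ K⁻¹ for a diatomic ideal gas.
ΔS = 3.45 × [29.1 × ln(460/554) − 8.314 × ln(839/240)] = -54.6 J/K.

ΔS = -54.6 J/K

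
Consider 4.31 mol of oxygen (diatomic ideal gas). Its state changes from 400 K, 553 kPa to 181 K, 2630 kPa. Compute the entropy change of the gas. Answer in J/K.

ΔS = -155 J/K

ΔS = nC_p ln(T₂/T₁) − nR ln(P₂/P₁), with C_p = 7R/2 = 29.1 J mol⁻¹ K⁻¹ for a diatomic ideal gas.
ΔS = 4.31 × [29.1 × ln(181/400) − 8.314 × ln(2630/553)] = -155 J/K.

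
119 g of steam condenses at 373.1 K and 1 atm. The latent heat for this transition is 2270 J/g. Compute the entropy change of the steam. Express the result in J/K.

ΔS = -724 J/K

Heat released by the substance: Q = −mL = −119 × 2270 = −270130 J.
At constant T, ΔS = Q_rev/T = −270130 / 373.1 = -724 J/K.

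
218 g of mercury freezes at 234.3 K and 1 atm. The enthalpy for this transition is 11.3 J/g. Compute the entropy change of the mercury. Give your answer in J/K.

Heat released by the substance: Q = −mL = −218 × 11.3 = −2463.4 J.
At constant T, ΔS = Q_rev/T = −2463.4 / 234.3 = -10.5 J/K.

ΔS = -10.5 J/K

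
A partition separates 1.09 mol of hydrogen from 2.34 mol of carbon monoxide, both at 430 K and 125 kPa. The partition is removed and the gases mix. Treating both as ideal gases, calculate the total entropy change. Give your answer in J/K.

Mole fractions: x_A = 1.09/3.43 = 0.318, x_B = 0.682.
ΔS_mix = −R(n_A ln x_A + n_B ln x_B) = −8.314 × (1.09 ln 0.318 + 2.34 ln 0.682) = 17.8 J/K.

ΔS_mix = 17.8 J/K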